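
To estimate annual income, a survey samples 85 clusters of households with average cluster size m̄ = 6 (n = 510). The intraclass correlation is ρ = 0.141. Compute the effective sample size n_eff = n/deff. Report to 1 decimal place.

deff = 1 + (6 − 1)·0.141 = 1 + 0.705 = 1.705.
n_eff = 510 / 1.705 = 299.1.

299.1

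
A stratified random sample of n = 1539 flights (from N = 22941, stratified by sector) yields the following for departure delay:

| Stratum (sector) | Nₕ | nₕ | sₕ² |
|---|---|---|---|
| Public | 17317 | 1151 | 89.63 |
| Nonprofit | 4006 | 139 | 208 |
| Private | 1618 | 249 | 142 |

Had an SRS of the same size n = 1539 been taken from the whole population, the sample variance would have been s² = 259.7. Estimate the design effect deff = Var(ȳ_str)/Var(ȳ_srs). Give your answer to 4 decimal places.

0.5582

Var(ȳ_str) = Σ Wₕ²(1−fₕ)sₕ²/nₕ with Wₕ = Nₕ/22941:
  Public: (17317/22941)²·(1−1151/17317)·89.63/1151 = 0.041421766
  Nonprofit: (4006/22941)²·(1−139/4006)·208/139 = 0.044046252
  Private: (1618/22941)²·(1−249/1618)·142/249 = 0.0024001936
  → Var(ȳ_str) = 0.087868212.
Var(ȳ_srs) = (1 − 1539/22941)·259.7/1539 = 0.1574256.
deff = 0.087868212 / 0.1574256 = 0.5582.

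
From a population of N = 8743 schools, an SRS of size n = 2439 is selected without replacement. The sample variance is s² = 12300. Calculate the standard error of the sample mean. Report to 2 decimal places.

1.91

Under SRS without replacement, Var(ȳ) = (1 − f)·s²/n with f = n/N = 2439/8743 = 0.27896603.
Var(ȳ) = (1 − 0.27896603)·12300/2439 = 0.72103397·5.0430504 = 3.6362107.
SE(ȳ) = √(3.6362107) = 1.91.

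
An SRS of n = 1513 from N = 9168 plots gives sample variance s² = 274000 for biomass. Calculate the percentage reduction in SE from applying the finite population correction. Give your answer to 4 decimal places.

f = n/N = 1513/9168 = 0.16503054.
SE_no-fpc = √(s²/n) = 13.457234; SE_fpc = √((1−f)s²/n) = 12.296772.
Ratio = √(1−f) = 0.91376663. Reduction = 100·(1 − 0.91376663) = 8.6233%.

8.6233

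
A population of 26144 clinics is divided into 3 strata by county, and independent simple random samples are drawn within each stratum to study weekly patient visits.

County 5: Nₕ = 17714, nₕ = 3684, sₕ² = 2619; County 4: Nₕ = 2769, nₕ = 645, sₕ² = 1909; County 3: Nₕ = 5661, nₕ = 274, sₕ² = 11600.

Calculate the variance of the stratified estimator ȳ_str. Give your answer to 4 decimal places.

Var(ȳ_str) = Σₕ Wₕ²(1 − fₕ)sₕ²/nₕ with Wₕ = Nₕ/N, N = 26144.
County 5: Wₕ = 0.67755508; term = 0.67755508²·(1 − 0.20797110)·2619/3684 = 0.25849141.
County 4: Wₕ = 0.10591340; term = 0.10591340²·(1 − 0.23293608)·1909/645 = 0.025467107.
County 3: Wₕ = 0.21653152; term = 0.21653152²·(1 − 0.04840134)·11600/274 = 1.8888762.
Sum = 2.1728347.

2.1728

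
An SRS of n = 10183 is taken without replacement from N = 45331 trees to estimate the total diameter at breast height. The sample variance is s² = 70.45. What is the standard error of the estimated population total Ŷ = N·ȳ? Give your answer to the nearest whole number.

Var(Ŷ) = N²·Var(ȳ) = N²·(1 − n/N)·s²/n.
f = 10183/45331 = 0.22463656; Var(ȳ) = 0.77536344·70.45/10183 = 0.0053642693.
Var(Ŷ) = 45331² · 0.0053642693 = 1.1023035 × 10^7.
SE(Ŷ) = √(1.1023035 × 10^7) = 3320.

3320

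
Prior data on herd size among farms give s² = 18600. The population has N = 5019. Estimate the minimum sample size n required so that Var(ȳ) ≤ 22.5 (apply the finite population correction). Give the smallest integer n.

710

Without fpc, n₀ = s²/D = 18600/22.5 = 826.6667.
With fpc, (1 − n/N)·s²/n ≤ D requires n ≥ n₀/(1 + n₀/N) = 826.6667/(1 + 826.6667/5019) = 709.7634.
Rounding up, n = 710.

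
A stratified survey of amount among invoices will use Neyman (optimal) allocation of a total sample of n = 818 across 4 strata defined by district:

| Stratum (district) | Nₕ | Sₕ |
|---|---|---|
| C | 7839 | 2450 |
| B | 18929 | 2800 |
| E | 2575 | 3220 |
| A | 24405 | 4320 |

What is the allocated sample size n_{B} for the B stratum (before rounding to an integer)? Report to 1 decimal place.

Neyman allocation: nₕ = n·NₕSₕ / Σⱼ NⱼSⱼ.
Σ NⱼSⱼ = 7839·2450 + 18929·2800 + 2575·3220 + 24405·4320 = 1.8592785 × 10^8.
n_{B} = 818·18929·2800 / (1.8592785 × 10^8) = 233.2.

233.2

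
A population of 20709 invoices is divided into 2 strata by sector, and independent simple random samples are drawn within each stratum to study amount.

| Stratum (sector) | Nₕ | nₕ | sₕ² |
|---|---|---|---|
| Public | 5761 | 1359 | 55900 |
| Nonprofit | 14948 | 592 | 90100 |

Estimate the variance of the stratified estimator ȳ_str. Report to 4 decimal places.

Var(ȳ_str) = Σₕ Wₕ²(1 − fₕ)sₕ²/nₕ with Wₕ = Nₕ/N, N = 20709.
Public: Wₕ = 0.27818823; term = 0.27818823²·(1 − 0.23589655)·55900/1359 = 2.4323273.
Nonprofit: Wₕ = 0.72181177; term = 0.72181177²·(1 − 0.03960396)·90100/592 = 76.155516.
Sum = 78.587843.

78.5878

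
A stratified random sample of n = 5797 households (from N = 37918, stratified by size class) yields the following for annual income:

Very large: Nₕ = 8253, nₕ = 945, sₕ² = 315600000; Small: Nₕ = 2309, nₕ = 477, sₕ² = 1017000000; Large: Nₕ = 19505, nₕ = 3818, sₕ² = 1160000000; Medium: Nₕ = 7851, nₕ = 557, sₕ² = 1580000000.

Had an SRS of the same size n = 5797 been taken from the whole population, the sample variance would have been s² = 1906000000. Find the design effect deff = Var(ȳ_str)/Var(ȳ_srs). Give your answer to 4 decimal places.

0.7106

Var(ȳ_str) = Σ Wₕ²(1−fₕ)sₕ²/nₕ with Wₕ = Nₕ/37918:
  Very large: (8253/37918)²·(1−945/8253)·315600000/945 = 14009.567
  Small: (2309/37918)²·(1−477/2309)·1017000000/477 = 6272.7955
  Large: (19505/37918)²·(1−3818/19505)·1160000000/3818 = 64657.227
  Medium: (7851/37918)²·(1−557/7851)·1580000000/557 = 112980.06
  → Var(ȳ_str) = 197919.65.
Var(ȳ_srs) = (1 − 5797/37918)·1906000000/5797 = 278524.39.
deff = 197919.65 / 278524.39 = 0.7106.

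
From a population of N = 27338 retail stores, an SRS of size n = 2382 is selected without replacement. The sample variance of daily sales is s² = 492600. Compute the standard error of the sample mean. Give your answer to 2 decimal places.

Under SRS without replacement, Var(ȳ) = (1 − f)·s²/n with f = n/N = 2382/27338 = 0.08713147.
Var(ȳ) = (1 − 0.08713147)·492600/2382 = 0.91286853·206.80101 = 188.78213.
SE(ȳ) = √(188.78213) = 13.74.

13.74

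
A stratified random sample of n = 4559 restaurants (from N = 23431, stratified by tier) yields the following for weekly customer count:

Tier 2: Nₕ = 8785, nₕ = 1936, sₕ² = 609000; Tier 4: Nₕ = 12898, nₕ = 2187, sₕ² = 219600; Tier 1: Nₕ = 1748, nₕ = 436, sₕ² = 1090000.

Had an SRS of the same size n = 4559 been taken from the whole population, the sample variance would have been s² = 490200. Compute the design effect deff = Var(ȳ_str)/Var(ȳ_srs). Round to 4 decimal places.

Var(ȳ_str) = Σ Wₕ²(1−fₕ)sₕ²/nₕ with Wₕ = Nₕ/23431:
  Tier 2: (8785/23431)²·(1−1936/8785)·609000/1936 = 34.474599
  Tier 4: (12898/23431)²·(1−2187/12898)·219600/2187 = 25.267036
  Tier 1: (1748/23431)²·(1−436/1748)·1090000/436 = 10.443201
  → Var(ȳ_str) = 70.184836.
Var(ȳ_srs) = (1 − 4559/23431)·490200/4559 = 86.602578.
deff = 70.184836 / 86.602578 = 0.8104.

0.8104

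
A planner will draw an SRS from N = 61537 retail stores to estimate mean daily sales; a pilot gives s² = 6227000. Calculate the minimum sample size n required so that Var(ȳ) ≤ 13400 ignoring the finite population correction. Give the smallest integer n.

Without fpc, n₀ = s²/D = 6227000/13400 = 464.7015.
Rounding up, n = 465.

465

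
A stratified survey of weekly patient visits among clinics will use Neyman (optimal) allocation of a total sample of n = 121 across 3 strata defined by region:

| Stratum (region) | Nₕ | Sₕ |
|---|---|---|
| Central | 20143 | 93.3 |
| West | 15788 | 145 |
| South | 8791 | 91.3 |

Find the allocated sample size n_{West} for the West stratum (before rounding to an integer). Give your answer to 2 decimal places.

Neyman allocation: nₕ = n·NₕSₕ / Σⱼ NⱼSⱼ.
Σ NⱼSⱼ = 20143·93.3 + 15788·145 + 8791·91.3 = 4.9712202 × 10^6.
n_{West} = 121·15788·145 / (4.9712202 × 10^6) = 55.72.

55.72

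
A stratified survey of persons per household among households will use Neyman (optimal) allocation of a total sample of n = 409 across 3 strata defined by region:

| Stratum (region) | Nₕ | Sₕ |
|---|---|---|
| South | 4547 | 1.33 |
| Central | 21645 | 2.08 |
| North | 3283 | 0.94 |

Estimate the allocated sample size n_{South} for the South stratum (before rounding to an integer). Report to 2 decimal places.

Neyman allocation: nₕ = n·NₕSₕ / Σⱼ NⱼSⱼ.
Σ NⱼSⱼ = 4547·1.33 + 21645·2.08 + 3283·0.94 = 54155.13.
n_{South} = 409·4547·1.33 / 54155.13 = 45.67.

45.67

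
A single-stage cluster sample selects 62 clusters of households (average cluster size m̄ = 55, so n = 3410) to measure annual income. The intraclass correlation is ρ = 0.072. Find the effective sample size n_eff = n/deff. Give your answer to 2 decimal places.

697.63

deff = 1 + (55 − 1)·0.072 = 1 + 3.888 = 4.888.
n_eff = 3410 / 4.888 = 697.63.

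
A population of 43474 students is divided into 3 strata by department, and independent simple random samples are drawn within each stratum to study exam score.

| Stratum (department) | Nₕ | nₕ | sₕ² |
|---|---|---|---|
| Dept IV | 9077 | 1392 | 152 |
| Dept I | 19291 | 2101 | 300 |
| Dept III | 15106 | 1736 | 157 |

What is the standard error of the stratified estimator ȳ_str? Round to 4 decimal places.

Var(ȳ_str) = Σₕ Wₕ²(1 − fₕ)sₕ²/nₕ with Wₕ = Nₕ/N, N = 43474.
Dept IV: Wₕ = 0.20879146; term = 0.20879146²·(1 − 0.15335463)·152/1392 = 0.0040302442.
Dept I: Wₕ = 0.44373649; term = 0.44373649²·(1 − 0.10891089)·300/2101 = 0.025053397.
Dept III: Wₕ = 0.34747205; term = 0.34747205²·(1 − 0.11492122)·157/1736 = 0.009664327.
Sum = 0.038747968.
SE = √(0.038747968) = 0.1968.

0.1968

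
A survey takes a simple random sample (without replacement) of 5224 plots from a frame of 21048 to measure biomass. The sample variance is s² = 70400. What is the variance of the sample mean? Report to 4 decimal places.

10.1315

Under SRS without replacement, Var(ȳ) = (1 − f)·s²/n with f = n/N = 5224/21048 = 0.24819460.
Var(ȳ) = (1 − 0.24819460)·70400/5224 = 0.75180540·13.476263 = 10.131528.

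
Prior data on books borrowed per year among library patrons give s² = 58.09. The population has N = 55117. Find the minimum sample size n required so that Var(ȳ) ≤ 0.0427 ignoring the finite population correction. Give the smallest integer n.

Without fpc, n₀ = s²/D = 58.09/0.0427 = 1360.4215.
Rounding up, n = 1361.

1361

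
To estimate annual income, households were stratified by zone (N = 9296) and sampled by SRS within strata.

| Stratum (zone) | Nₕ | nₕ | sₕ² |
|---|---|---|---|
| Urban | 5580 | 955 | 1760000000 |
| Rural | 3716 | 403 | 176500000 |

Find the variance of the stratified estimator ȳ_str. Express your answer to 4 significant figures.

Var(ȳ_str) = Σₕ Wₕ²(1 − fₕ)sₕ²/nₕ with Wₕ = Nₕ/N, N = 9296.
Urban: Wₕ = 0.60025818; term = 0.60025818²·(1 − 0.17114695)·1760000000/955 = 550380.45.
Rural: Wₕ = 0.39974182; term = 0.39974182²·(1 − 0.10844995)·176500000/403 = 62394.251.
Sum = 612774.7.

612800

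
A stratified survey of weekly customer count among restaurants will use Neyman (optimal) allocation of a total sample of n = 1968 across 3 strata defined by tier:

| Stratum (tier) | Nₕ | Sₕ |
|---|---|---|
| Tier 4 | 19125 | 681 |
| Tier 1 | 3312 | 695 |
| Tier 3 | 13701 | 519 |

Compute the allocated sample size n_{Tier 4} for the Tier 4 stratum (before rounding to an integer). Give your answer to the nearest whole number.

1142

Neyman allocation: nₕ = n·NₕSₕ / Σⱼ NⱼSⱼ.
Σ NⱼSⱼ = 19125·681 + 3312·695 + 13701·519 = 2.2436784 × 10^7.
n_{Tier 4} = 1968·19125·681 / (2.2436784 × 10^7) = 1142.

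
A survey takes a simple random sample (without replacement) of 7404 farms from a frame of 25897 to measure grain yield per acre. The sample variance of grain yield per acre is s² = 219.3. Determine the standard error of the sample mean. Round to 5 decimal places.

0.14543

Under SRS without replacement, Var(ȳ) = (1 − f)·s²/n with f = n/N = 7404/25897 = 0.28590184.
Var(ȳ) = (1 − 0.28590184)·219.3/7404 = 0.71409816·0.029619125 = 0.021150962.
SE(ȳ) = √(0.021150962) = 0.14543.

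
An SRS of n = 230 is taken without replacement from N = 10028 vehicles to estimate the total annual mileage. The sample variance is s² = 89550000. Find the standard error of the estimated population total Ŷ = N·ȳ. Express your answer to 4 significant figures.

6.185 × 10^6

Var(Ŷ) = N²·Var(ȳ) = N²·(1 − n/N)·s²/n.
f = 230/10028 = 0.02293578; Var(ȳ) = 0.97706422·89550000/230 = 380417.83.
Var(Ŷ) = 10028² · 380417.83 = 3.8255115 × 10^13.
SE(Ŷ) = √(3.8255115 × 10^13) = 6.185 × 10^6.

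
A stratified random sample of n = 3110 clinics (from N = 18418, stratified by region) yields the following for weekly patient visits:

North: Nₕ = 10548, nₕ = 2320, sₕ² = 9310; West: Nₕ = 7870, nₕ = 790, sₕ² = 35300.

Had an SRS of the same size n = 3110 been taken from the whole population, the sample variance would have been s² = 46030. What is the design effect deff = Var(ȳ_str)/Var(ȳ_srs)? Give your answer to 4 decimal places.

0.6801

Var(ȳ_str) = Σ Wₕ²(1−fₕ)sₕ²/nₕ with Wₕ = Nₕ/18418:
  North: (10548/18418)²·(1−2320/10548)·9310/2320 = 1.0266943
  West: (7870/18418)²·(1−790/7870)·35300/790 = 7.3395708
  → Var(ȳ_str) = 8.3662651.
Var(ȳ_srs) = (1 − 3110/18418)·46030/3110 = 12.301458.
deff = 8.3662651 / 12.301458 = 0.6801.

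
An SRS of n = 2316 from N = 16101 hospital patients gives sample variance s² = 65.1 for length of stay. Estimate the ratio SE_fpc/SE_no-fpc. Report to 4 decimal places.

f = n/N = 2316/16101 = 0.14384200.
SE_no-fpc = √(s²/n) = 0.16765682; SE_fpc = √((1−f)s²/n) = 0.15513085.
Ratio = √(1−f) = 0.92528806.

0.9253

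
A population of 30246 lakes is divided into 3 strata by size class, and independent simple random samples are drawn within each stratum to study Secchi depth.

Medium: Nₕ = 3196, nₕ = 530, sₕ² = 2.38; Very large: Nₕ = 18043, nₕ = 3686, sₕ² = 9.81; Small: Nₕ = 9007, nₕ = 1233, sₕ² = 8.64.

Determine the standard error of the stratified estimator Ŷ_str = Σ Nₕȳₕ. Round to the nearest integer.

1104

Var(Ŷ_str) = Σₕ Nₕ²(1 − fₕ)sₕ²/nₕ.
Medium: 3196²·(1 − 530/3196)·2.38/530 = 38262.03.
Very large: 18043²·(1 − 3686/18043)·9.81/3686 = 689423.57.
Small: 9007²·(1 − 1233/9007)·8.64/1233 = 490654.02.
Sum = 1.2183396 × 10^6.
SE = √(1.2183396 × 10^6) = 1104.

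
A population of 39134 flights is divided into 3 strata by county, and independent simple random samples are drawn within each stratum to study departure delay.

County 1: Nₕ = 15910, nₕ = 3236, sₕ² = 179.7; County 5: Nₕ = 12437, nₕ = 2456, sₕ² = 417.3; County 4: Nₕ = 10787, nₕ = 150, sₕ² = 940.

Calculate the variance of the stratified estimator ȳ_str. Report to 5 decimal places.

0.49060

Var(ȳ_str) = Σₕ Wₕ²(1 − fₕ)sₕ²/nₕ with Wₕ = Nₕ/N, N = 39134.
County 1: Wₕ = 0.40655185; term = 0.40655185²·(1 − 0.20339409)·179.7/3236 = 0.0073116428.
County 5: Wₕ = 0.31780549; term = 0.31780549²·(1 − 0.19747528)·417.3/2456 = 0.013772134.
County 4: Wₕ = 0.27564266; term = 0.27564266²·(1 − 0.01390563)·940/150 = 0.46951336.
Sum = 0.49059714.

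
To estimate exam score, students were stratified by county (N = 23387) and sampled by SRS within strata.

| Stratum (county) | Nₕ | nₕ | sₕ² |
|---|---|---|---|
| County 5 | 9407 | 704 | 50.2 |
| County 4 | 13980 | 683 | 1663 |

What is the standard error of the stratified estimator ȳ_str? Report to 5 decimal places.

Var(ȳ_str) = Σₕ Wₕ²(1 − fₕ)sₕ²/nₕ with Wₕ = Nₕ/N, N = 23387.
County 5: Wₕ = 0.40223201; term = 0.40223201²·(1 − 0.07483789)·50.2/704 = 0.010673384.
County 4: Wₕ = 0.59776799; term = 0.59776799²·(1 − 0.04885551)·1663/683 = 0.82752925.
Sum = 0.83820263.
SE = √(0.83820263) = 0.91553.

0.91553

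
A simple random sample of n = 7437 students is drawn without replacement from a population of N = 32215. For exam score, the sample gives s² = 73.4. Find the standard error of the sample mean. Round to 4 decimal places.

0.0871

Under SRS without replacement, Var(ȳ) = (1 − f)·s²/n with f = n/N = 7437/32215 = 0.23085519.
Var(ȳ) = (1 − 0.23085519)·73.4/7437 = 0.76914481·0.0098695711 = 0.0075911293.
SE(ȳ) = √(0.0075911293) = 0.0871.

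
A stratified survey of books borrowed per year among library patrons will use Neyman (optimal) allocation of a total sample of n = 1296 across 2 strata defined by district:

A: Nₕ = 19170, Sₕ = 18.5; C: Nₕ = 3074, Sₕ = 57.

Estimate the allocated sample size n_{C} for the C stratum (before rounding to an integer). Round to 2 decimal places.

Neyman allocation: nₕ = n·NₕSₕ / Σⱼ NⱼSⱼ.
Σ NⱼSⱼ = 19170·18.5 + 3074·57 = 529863.
n_{C} = 1296·3074·57 / 529863 = 428.57.

428.57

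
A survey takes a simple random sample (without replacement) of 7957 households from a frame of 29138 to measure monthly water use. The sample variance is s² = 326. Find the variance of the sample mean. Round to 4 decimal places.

Under SRS without replacement, Var(ȳ) = (1 − f)·s²/n with f = n/N = 7957/29138 = 0.27307983.
Var(ȳ) = (1 − 0.27307983)·326/7957 = 0.72692017·0.040970215 = 0.029782076.

0.0298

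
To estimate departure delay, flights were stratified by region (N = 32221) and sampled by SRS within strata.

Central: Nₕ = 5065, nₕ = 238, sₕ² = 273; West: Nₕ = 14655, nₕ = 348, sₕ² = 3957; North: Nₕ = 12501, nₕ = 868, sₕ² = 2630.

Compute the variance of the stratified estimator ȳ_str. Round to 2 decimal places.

Var(ȳ_str) = Σₕ Wₕ²(1 − fₕ)sₕ²/nₕ with Wₕ = Nₕ/N, N = 32221.
Central: Wₕ = 0.15719562; term = 0.15719562²·(1 − 0.04698914)·273/238 = 0.027012477.
West: Wₕ = 0.45482760; term = 0.45482760²·(1 − 0.02374616)·3957/348 = 2.2963769.
North: Wₕ = 0.38797679; term = 0.38797679²·(1 − 0.06943445)·2630/868 = 0.42441867.
Sum = 2.747808.

2.75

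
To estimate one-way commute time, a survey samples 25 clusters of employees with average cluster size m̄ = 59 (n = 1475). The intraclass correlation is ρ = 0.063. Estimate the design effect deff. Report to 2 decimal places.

4.65

deff = 1 + (59 − 1)·0.063 = 1 + 3.654 = 4.654.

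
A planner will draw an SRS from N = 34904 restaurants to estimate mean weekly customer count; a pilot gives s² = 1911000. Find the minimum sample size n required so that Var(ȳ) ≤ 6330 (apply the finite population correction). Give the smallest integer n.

300

Without fpc, n₀ = s²/D = 1911000/6330 = 301.8957.
With fpc, (1 − n/N)·s²/n ≤ D requires n ≥ n₀/(1 + n₀/N) = 301.8957/(1 + 301.8957/34904) = 299.3069.
Rounding up, n = 300.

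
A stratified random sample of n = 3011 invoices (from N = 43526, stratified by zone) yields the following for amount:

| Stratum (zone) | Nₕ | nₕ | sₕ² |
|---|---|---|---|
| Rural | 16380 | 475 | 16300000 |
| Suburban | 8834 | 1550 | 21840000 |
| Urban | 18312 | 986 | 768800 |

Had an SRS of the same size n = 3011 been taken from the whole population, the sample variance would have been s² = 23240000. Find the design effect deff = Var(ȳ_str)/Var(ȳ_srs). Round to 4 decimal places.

0.7416

Var(ȳ_str) = Σ Wₕ²(1−fₕ)sₕ²/nₕ with Wₕ = Nₕ/43526:
  Rural: (16380/43526)²·(1−475/16380)·16300000/475 = 4718.9356
  Suburban: (8834/43526)²·(1−1550/8834)·21840000/1550 = 478.57582
  Urban: (18312/43526)²·(1−986/18312)·768800/986 = 130.57891
  → Var(ȳ_str) = 5328.0903.
Var(ȳ_srs) = (1 − 3011/43526)·23240000/3011 = 7184.4323.
deff = 5328.0903 / 7184.4323 = 0.7416.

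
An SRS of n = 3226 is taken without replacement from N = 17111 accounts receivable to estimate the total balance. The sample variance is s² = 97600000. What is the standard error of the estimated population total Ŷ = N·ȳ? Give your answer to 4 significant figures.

2.681 × 10^6

Var(Ŷ) = N²·Var(ȳ) = N²·(1 − n/N)·s²/n.
f = 3226/17111 = 0.18853369; Var(ȳ) = 0.81146631·97600000/3226 = 24550.252.
Var(Ŷ) = 17111² · 24550.252 = 7.187978 × 10^12.
SE(Ŷ) = √(7.187978 × 10^12) = 2.681 × 10^6.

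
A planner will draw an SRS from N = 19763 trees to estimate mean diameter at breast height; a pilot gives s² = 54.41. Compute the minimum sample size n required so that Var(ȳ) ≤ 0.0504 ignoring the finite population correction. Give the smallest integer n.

1080

Without fpc, n₀ = s²/D = 54.41/0.0504 = 1079.5635.
Rounding up, n = 1080.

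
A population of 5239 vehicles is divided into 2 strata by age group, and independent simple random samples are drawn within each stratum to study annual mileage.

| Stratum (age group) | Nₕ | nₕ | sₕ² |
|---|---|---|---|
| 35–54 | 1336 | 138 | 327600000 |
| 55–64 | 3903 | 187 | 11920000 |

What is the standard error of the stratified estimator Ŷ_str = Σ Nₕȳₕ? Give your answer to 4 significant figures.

2.173 × 10^6

Var(Ŷ_str) = Σₕ Nₕ²(1 − fₕ)sₕ²/nₕ.
35–54: 1336²·(1 − 138/1336)·327600000/138 = 3.7995143 × 10^12.
55–64: 3903²·(1 − 187/3903)·11920000/187 = 9.2450424 × 10^11.
Sum = 4.7240185 × 10^12.
SE = √(4.7240185 × 10^12) = 2.173 × 10^6.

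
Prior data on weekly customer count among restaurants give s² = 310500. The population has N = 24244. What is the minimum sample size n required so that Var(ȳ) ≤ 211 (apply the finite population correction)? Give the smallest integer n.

Without fpc, n₀ = s²/D = 310500/211 = 1471.5640.
With fpc, (1 − n/N)·s²/n ≤ D requires n ≥ n₀/(1 + n₀/N) = 1471.5640/(1 + 1471.5640/24244) = 1387.3543.
Rounding up, n = 1388.

1388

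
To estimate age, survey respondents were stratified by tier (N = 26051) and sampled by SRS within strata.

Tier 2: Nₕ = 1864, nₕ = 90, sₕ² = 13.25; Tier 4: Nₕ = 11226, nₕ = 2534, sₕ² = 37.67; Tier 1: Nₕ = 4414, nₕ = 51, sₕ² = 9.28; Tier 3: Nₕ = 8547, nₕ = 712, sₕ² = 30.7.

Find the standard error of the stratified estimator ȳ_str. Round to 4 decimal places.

Var(ȳ_str) = Σₕ Wₕ²(1 − fₕ)sₕ²/nₕ with Wₕ = Nₕ/N, N = 26051.
Tier 2: Wₕ = 0.07155196; term = 0.07155196²·(1 − 0.04828326)·13.25/90 = 7.1733842 × 10^-4.
Tier 4: Wₕ = 0.43092396; term = 0.43092396²·(1 − 0.22572599)·37.67/2534 = 0.0021373959.
Tier 1: Wₕ = 0.16943687; term = 0.16943687²·(1 − 0.01155415)·9.28/51 = 0.0051635281.
Tier 3: Wₕ = 0.32808721; term = 0.32808721²·(1 − 0.08330408)·30.7/712 = 0.0042546348.
Sum = 0.012272897.
SE = √(0.012272897) = 0.1108.

0.1108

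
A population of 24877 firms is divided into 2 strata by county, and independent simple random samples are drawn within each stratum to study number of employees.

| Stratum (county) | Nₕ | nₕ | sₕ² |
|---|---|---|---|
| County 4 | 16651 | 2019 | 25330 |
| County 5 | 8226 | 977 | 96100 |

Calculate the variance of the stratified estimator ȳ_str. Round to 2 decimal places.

14.42

Var(ȳ_str) = Σₕ Wₕ²(1 − fₕ)sₕ²/nₕ with Wₕ = Nₕ/N, N = 24877.
County 4: Wₕ = 0.66933312; term = 0.66933312²·(1 − 0.12125398)·25330/2019 = 4.9390892.
County 5: Wₕ = 0.33066688; term = 0.33066688²·(1 − 0.11876975)·96100/977 = 9.4776271.
Sum = 14.416716.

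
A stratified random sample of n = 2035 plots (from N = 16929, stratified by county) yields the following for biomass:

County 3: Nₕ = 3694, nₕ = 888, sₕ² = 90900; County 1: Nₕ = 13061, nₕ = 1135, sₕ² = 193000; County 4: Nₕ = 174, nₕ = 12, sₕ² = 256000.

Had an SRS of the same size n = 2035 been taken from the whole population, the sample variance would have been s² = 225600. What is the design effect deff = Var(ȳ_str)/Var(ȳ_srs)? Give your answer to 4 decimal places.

1.0071

Var(ȳ_str) = Σ Wₕ²(1−fₕ)sₕ²/nₕ with Wₕ = Nₕ/16929:
  County 3: (3694/16929)²·(1−888/3694)·90900/888 = 3.7023107
  County 1: (13061/16929)²·(1−1135/13061)·193000/1135 = 92.420874
  County 4: (174/16929)²·(1−12/174)·256000/12 = 2.0982652
  → Var(ȳ_str) = 98.22145.
Var(ȳ_srs) = (1 − 2035/16929)·225600/2035 = 97.533706.
deff = 98.22145 / 97.533706 = 1.0071.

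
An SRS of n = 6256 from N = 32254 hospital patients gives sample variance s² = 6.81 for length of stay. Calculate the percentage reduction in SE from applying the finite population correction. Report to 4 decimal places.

10.2203

f = n/N = 6256/32254 = 0.19396044.
SE_no-fpc = √(s²/n) = 0.032993257; SE_fpc = √((1−f)s²/n) = 0.029621249.
Ratio = √(1−f) = 0.89779706. Reduction = 100·(1 − 0.89779706) = 10.2203%.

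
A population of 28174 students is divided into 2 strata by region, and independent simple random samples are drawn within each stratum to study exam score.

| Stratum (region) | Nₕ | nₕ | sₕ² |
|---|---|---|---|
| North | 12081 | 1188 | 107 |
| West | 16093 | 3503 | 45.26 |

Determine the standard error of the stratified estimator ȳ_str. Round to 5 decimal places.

0.13502

Var(ȳ_str) = Σₕ Wₕ²(1 − fₕ)sₕ²/nₕ with Wₕ = Nₕ/N, N = 28174.
North: Wₕ = 0.42879960; term = 0.42879960²·(1 − 0.09833623)·107/1188 = 0.014932094.
West: Wₕ = 0.57120040; term = 0.57120040²·(1 − 0.21767228)·45.26/3503 = 0.0032979201.
Sum = 0.018230014.
SE = √(0.018230014) = 0.13502.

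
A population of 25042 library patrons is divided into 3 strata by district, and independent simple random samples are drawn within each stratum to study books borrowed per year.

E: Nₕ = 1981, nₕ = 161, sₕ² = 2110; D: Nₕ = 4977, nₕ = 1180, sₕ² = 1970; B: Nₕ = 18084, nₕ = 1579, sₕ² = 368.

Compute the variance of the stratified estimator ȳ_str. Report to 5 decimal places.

Var(ȳ_str) = Σₕ Wₕ²(1 − fₕ)sₕ²/nₕ with Wₕ = Nₕ/N, N = 25042.
E: Wₕ = 0.07910710; term = 0.07910710²·(1 − 0.08127208)·2110/161 = 0.075348467.
D: Wₕ = 0.19874611; term = 0.19874611²·(1 − 0.23709062)·1970/1180 = 0.050310014.
B: Wₕ = 0.72214679; term = 0.72214679²·(1 − 0.08731475)·368/1579 = 0.11092711.
Sum = 0.23658559.

0.23659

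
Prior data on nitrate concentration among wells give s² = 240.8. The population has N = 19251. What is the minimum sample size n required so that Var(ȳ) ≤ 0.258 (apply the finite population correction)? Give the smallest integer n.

891

Without fpc, n₀ = s²/D = 240.8/0.258 = 933.3333.
With fpc, (1 − n/N)·s²/n ≤ D requires n ≥ n₀/(1 + n₀/N) = 933.3333/(1 + 933.3333/19251) = 890.1755.
Rounding up, n = 891.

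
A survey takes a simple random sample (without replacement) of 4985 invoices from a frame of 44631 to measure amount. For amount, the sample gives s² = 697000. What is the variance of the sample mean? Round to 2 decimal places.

Under SRS without replacement, Var(ȳ) = (1 − f)·s²/n with f = n/N = 4985/44631 = 0.11169367.
Var(ȳ) = (1 − 0.11169367)·697000/4985 = 0.88830633·139.81946 = 124.20251.

124.20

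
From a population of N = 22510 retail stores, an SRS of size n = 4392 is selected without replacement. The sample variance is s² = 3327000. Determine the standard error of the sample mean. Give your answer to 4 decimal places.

Under SRS without replacement, Var(ȳ) = (1 − f)·s²/n with f = n/N = 4392/22510 = 0.19511328.
Var(ȳ) = (1 − 0.19511328)·3327000/4392 = 0.80488672·757.51366 = 609.71268.
SE(ȳ) = √(609.71268) = 24.6924.

24.6924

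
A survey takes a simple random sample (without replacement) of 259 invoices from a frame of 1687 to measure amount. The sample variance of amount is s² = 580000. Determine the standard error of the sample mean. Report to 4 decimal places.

43.5382

Under SRS without replacement, Var(ȳ) = (1 − f)·s²/n with f = n/N = 259/1687 = 0.15352697.
Var(ȳ) = (1 − 0.15352697)·580000/259 = 0.84647303·2239.3822 = 1895.5767.
SE(ȳ) = √(1895.5767) = 43.5382.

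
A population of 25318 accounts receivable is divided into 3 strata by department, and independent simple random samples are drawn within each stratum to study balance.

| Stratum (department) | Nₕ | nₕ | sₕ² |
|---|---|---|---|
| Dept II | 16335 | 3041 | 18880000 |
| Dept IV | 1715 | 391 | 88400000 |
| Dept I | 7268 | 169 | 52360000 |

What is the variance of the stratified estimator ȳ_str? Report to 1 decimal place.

Var(ȳ_str) = Σₕ Wₕ²(1 − fₕ)sₕ²/nₕ with Wₕ = Nₕ/N, N = 25318.
Dept II: Wₕ = 0.64519314; term = 0.64519314²·(1 − 0.18616468)·18880000/3041 = 2103.3018.
Dept IV: Wₕ = 0.06773837; term = 0.06773837²·(1 − 0.22798834)·88400000/391 = 800.88254.
Dept I: Wₕ = 0.28706849; term = 0.28706849²·(1 − 0.02325261)·52360000/169 = 24938.265.
Sum = 27842.449.

27842.4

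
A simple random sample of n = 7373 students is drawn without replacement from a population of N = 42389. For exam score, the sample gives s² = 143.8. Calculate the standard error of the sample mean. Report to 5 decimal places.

0.12693

Under SRS without replacement, Var(ȳ) = (1 − f)·s²/n with f = n/N = 7373/42389 = 0.17393663.
Var(ȳ) = (1 − 0.17393663)·143.8/7373 = 0.82606337·0.019503594 = 0.016111205.
SE(ȳ) = √(0.016111205) = 0.12693.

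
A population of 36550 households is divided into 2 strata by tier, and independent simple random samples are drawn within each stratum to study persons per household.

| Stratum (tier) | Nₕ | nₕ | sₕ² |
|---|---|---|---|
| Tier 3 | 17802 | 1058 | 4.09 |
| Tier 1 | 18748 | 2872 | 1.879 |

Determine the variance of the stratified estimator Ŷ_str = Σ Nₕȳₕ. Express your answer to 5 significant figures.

Var(Ŷ_str) = Σₕ Nₕ²(1 − fₕ)sₕ²/nₕ.
Tier 3: 17802²·(1 − 1058/17802)·4.09/1058 = 1.1523002 × 10^6.
Tier 1: 18748²·(1 − 2872/18748)·1.879/2872 = 194732.47.
Sum = 1.3470327 × 10^6.

1.3470 × 10^6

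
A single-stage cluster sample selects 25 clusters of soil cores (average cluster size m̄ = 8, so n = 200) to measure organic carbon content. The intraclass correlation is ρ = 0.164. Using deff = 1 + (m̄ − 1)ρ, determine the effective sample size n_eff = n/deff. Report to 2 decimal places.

deff = 1 + (8 − 1)·0.164 = 1 + 1.148 = 2.148.
n_eff = 200 / 2.148 = 93.11.

93.11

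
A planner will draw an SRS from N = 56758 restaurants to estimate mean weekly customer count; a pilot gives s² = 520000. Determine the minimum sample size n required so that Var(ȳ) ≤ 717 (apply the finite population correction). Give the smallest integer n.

Without fpc, n₀ = s²/D = 520000/717 = 725.2441.
With fpc, (1 − n/N)·s²/n ≤ D requires n ≥ n₀/(1 + n₀/N) = 725.2441/(1 + 725.2441/56758) = 716.0940.
Rounding up, n = 717.

717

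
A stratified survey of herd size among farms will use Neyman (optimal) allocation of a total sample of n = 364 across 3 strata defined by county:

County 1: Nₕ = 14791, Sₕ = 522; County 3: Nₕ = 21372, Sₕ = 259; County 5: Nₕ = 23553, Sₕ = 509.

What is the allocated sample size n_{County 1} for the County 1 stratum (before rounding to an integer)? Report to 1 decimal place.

111.3

Neyman allocation: nₕ = n·NₕSₕ / Σⱼ NⱼSⱼ.
Σ NⱼSⱼ = 14791·522 + 21372·259 + 23553·509 = 2.5244727 × 10^7.
n_{County 1} = 364·14791·522 / (2.5244727 × 10^7) = 111.3.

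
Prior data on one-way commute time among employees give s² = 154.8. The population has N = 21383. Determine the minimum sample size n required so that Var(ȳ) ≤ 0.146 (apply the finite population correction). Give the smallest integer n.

1011

Without fpc, n₀ = s²/D = 154.8/0.146 = 1060.2740.
With fpc, (1 − n/N)·s²/n ≤ D requires n ≥ n₀/(1 + n₀/N) = 1060.2740/(1 + 1060.2740/21383) = 1010.1841.
Rounding up, n = 1011.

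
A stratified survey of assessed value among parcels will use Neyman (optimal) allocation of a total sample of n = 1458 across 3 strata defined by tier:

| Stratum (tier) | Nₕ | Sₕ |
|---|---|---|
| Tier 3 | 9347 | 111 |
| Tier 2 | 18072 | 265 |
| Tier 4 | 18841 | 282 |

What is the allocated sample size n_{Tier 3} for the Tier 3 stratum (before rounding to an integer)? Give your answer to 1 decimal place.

135.8

Neyman allocation: nₕ = n·NₕSₕ / Σⱼ NⱼSⱼ.
Σ NⱼSⱼ = 9347·111 + 18072·265 + 18841·282 = 1.1139759 × 10^7.
n_{Tier 3} = 1458·9347·111 / (1.1139759 × 10^7) = 135.8.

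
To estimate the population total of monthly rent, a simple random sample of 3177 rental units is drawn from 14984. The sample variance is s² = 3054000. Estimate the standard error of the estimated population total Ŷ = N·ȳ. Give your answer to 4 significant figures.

Var(Ŷ) = N²·Var(ȳ) = N²·(1 − n/N)·s²/n.
f = 3177/14984 = 0.21202616; Var(ȳ) = 0.78797384·3054000/3177 = 757.46683.
Var(Ŷ) = 14984² · 757.46683 = 1.7006665 × 10^11.
SE(Ŷ) = √(1.7006665 × 10^11) = 412400.

412400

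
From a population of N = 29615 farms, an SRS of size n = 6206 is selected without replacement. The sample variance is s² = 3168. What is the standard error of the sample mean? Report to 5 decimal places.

Under SRS without replacement, Var(ȳ) = (1 − f)·s²/n with f = n/N = 6206/29615 = 0.20955597.
Var(ȳ) = (1 − 0.20955597)·3168/6206 = 0.79044403·0.51047374 = 0.40350092.
SE(ȳ) = √(0.40350092) = 0.63522.

0.63522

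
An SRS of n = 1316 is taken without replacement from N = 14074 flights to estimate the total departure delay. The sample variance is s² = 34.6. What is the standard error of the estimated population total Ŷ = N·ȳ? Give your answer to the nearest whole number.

2173

Var(Ŷ) = N²·Var(ȳ) = N²·(1 − n/N)·s²/n.
f = 1316/14074 = 0.09350576; Var(ȳ) = 0.90649424·34.6/1316 = 0.023833359.
Var(Ŷ) = 14074² · 0.023833359 = 4.7208516 × 10^6.
SE(Ŷ) = √(4.7208516 × 10^6) = 2173.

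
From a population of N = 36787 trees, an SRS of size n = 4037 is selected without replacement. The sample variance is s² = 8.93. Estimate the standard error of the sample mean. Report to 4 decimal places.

0.0444

Under SRS without replacement, Var(ȳ) = (1 − f)·s²/n with f = n/N = 4037/36787 = 0.10973985.
Var(ȳ) = (1 − 0.10973985)·8.93/4037 = 0.89026015·0.0022120386 = 0.0019692898.
SE(ȳ) = √(0.0019692898) = 0.0444.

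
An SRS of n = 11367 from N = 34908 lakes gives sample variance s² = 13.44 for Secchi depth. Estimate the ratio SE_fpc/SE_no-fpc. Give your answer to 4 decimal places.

0.8212

f = n/N = 11367/34908 = 0.32562736.
SE_no-fpc = √(s²/n) = 0.034385608; SE_fpc = √((1−f)s²/n) = 0.028237528.
Ratio = √(1−f) = 0.82120195.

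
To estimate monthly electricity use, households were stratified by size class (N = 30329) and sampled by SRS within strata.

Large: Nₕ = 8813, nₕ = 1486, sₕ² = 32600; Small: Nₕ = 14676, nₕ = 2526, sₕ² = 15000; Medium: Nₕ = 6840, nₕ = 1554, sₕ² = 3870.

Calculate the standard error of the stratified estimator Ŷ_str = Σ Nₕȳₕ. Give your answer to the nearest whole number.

Var(Ŷ_str) = Σₕ Nₕ²(1 − fₕ)sₕ²/nₕ.
Large: 8813²·(1 − 1486/8813)·32600/1486 = 1.4166049 × 10^9.
Small: 14676²·(1 − 2526/14676)·15000/2526 = 1.0588682 × 10^9.
Medium: 6840²·(1 − 1554/6840)·3870/1554 = 9.0041602 × 10^7.
Sum = 2.5655147 × 10^9.
SE = √(2.5655147 × 10^9) = 50651.

50651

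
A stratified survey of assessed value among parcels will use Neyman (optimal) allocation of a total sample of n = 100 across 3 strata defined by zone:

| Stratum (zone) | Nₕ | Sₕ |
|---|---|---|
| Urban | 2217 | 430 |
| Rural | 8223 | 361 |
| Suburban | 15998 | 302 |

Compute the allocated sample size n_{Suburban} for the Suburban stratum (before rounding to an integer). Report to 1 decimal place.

55.2

Neyman allocation: nₕ = n·NₕSₕ / Σⱼ NⱼSⱼ.
Σ NⱼSⱼ = 2217·430 + 8223·361 + 15998·302 = 8.753209 × 10^6.
n_{Suburban} = 100·15998·302 / (8.753209 × 10^6) = 55.2.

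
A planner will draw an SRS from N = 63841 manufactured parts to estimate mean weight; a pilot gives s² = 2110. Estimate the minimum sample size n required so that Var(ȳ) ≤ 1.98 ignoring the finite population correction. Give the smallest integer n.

1066

Without fpc, n₀ = s²/D = 2110/1.98 = 1065.6566.
Rounding up, n = 1066.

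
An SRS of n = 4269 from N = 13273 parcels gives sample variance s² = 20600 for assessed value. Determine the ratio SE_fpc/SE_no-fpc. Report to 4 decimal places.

f = n/N = 4269/13273 = 0.32163038.
SE_no-fpc = √(s²/n) = 2.1966989; SE_fpc = √((1−f)s²/n) = 1.8092714.
Ratio = √(1−f) = 0.82363197.

0.8236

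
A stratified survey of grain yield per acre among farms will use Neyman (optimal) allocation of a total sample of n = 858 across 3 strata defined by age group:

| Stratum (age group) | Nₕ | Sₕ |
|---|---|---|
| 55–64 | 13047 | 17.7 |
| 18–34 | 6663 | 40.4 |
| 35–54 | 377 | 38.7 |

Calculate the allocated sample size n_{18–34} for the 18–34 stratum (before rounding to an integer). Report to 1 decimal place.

448.7

Neyman allocation: nₕ = n·NₕSₕ / Σⱼ NⱼSⱼ.
Σ NⱼSⱼ = 13047·17.7 + 6663·40.4 + 377·38.7 = 514707.
n_{18–34} = 858·6663·40.4 / 514707 = 448.7.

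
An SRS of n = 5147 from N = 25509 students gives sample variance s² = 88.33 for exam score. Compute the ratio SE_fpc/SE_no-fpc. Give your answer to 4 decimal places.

f = n/N = 5147/25509 = 0.20177192.
SE_no-fpc = √(s²/n) = 0.13100173; SE_fpc = √((1−f)s²/n) = 0.11704168.
Ratio = √(1−f) = 0.89343611.

0.8934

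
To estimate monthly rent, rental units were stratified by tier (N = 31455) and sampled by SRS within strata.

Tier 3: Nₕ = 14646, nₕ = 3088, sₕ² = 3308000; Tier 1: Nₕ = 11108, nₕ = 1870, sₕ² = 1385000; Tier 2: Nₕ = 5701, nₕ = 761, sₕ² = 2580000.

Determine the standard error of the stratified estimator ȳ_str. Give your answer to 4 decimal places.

Var(ȳ_str) = Σₕ Wₕ²(1 − fₕ)sₕ²/nₕ with Wₕ = Nₕ/N, N = 31455.
Tier 3: Wₕ = 0.46561755; term = 0.46561755²·(1 − 0.21084255)·3308000/3088 = 183.27809.
Tier 1: Wₕ = 0.35313941; term = 0.35313941²·(1 − 0.16834714)·1385000/1870 = 76.814395.
Tier 2: Wₕ = 0.18124305; term = 0.18124305²·(1 − 0.13348535)·2580000/761 = 96.50141.
Sum = 356.5939.
SE = √(356.5939) = 18.8837.

18.8837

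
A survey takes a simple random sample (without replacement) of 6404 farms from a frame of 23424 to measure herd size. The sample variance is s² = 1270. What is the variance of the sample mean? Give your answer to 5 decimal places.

0.14410

Under SRS without replacement, Var(ȳ) = (1 − f)·s²/n with f = n/N = 6404/23424 = 0.27339481.
Var(ȳ) = (1 − 0.27339481)·1270/6404 = 0.72660519·0.19831355 = 0.14409566.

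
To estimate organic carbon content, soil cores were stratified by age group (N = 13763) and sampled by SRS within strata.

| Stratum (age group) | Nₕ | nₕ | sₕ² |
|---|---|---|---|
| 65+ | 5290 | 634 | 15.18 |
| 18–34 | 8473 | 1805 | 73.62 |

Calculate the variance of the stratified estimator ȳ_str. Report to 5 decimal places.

Var(ȳ_str) = Σₕ Wₕ²(1 − fₕ)sₕ²/nₕ with Wₕ = Nₕ/N, N = 13763.
65+: Wₕ = 0.38436387; term = 0.38436387²·(1 − 0.11984877)·15.18/634 = 0.0031133284.
18–34: Wₕ = 0.61563613; term = 0.61563613²·(1 − 0.21302962)·73.62/1805 = 0.012165366.
Sum = 0.015278694.

0.01528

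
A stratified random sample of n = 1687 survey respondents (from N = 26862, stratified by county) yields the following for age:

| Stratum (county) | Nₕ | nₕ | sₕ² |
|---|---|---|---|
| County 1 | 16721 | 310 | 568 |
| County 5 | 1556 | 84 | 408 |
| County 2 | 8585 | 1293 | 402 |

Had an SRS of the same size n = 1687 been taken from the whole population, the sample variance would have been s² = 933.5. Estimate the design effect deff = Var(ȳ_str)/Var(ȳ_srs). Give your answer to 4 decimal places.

1.4254

Var(ȳ_str) = Σ Wₕ²(1−fₕ)sₕ²/nₕ with Wₕ = Nₕ/26862:
  County 1: (16721/26862)²·(1−310/16721)·568/310 = 0.69679856
  County 5: (1556/26862)²·(1−84/1556)·408/84 = 0.015417771
  County 2: (8585/26862)²·(1−1293/8585)·402/1293 = 0.026973531
  → Var(ȳ_str) = 0.73918986.
Var(ȳ_srs) = (1 − 1687/26862)·933.5/1687 = 0.51859745.
deff = 0.73918986 / 0.51859745 = 1.4254.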